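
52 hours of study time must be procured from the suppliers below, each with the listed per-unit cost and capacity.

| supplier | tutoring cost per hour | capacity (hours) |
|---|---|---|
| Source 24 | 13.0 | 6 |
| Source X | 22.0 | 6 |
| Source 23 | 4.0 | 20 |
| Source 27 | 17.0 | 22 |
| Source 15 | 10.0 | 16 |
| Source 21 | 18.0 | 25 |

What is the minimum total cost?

488

Fill from the cheapest supplier first.
Source 23 (4.0): use full 20 — 32 hours to go.
Source 15 at 10.0: take all 16 hours — 16 still needed.
Take 6 from Source 24 at 13.0 — need 10 more.
Source 27 at 17.0: take 10 of its 22 — requirement met.
Source 21, Source X: unused.
Cost = 20×4.0 + 16×10.0 + 6×13.0 + 10×17.0 = 488.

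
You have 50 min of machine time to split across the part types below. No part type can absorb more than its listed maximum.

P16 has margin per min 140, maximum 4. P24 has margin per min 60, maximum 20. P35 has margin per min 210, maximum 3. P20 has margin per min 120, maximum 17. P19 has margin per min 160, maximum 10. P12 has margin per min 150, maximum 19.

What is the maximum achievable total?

7320

Highest margin per min first: P35 210 > P19 160 > P12 150 > P16 140 > P20 120 > P24 60.
P35 takes 3 to reach its cap of 3 → 47 left.
P19 takes 10 to reach its cap of 10 → 37 left.
P12: +19 to 19 (cap) → 18 left.
Give P16 4 to hit its cap of 4 → 14 left.
P20: +14 (room for 17) → 14. Pool exhausted.
Total = 140×4 + 210×3 + 120×14 + 160×10 + 150×19 = 7320.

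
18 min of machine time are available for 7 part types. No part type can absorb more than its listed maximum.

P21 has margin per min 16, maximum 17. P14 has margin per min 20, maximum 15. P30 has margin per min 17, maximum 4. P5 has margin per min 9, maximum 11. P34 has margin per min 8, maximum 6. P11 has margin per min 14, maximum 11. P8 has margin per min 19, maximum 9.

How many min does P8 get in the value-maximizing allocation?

Highest margin per min first: P14 20 > P8 19 > P30 17 > P21 16 > P11 14 > P5 9 > P34 8.
P14 takes 15 to reach its cap of 15 — 3 left.
P8 has room for 9 but only 3 remain, so it gets 3.

3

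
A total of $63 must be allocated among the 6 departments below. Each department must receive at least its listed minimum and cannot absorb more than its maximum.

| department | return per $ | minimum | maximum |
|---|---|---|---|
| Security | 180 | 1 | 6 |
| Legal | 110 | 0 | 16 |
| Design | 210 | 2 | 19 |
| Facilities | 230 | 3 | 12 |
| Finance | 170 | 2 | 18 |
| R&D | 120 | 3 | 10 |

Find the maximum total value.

11850

Meeting every minimum uses 1+0+2+3+2+3 = 11 $, leaving 52.
Order the departments by return per $: Facilities 230 > Design 210 > Security 180 > Finance 170 > R&D 120 > Legal 110.
Facilities: +9 to 12 (cap) → 43 left.
Design: +17 to 19 (cap) → 26 left.
Security takes 5 more to reach its cap of 6 → 21 left.
Finance takes 16 more to reach its cap of 18 → 5 left.
R&D has room for 7 more but only 5 remain, so it gets 8.
Total = 180×6 + 210×19 + 230×12 + 170×18 + 120×8 = 11850.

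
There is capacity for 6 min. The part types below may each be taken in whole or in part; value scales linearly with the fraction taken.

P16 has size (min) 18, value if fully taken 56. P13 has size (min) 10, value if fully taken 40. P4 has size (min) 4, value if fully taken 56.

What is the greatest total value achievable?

Rank by value-to-size ratio: P4 56/4≈14, P13 40/10≈4, P16 56/18≈3.11.
All 4 min of P4 fit (value 56) — 2 remain.
2 min left: a 2/10 share of P13 gives 40×2/10 = 8.
Total value = 64.

64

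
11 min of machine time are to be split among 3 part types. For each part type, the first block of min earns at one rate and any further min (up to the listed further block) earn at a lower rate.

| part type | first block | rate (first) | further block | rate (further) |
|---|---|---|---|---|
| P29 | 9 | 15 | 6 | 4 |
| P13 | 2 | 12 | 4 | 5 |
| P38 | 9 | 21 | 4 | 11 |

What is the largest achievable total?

Treat each block as its own option and order by rate: P38/T1 21 > P29/T1 15 > P13/T1 12 > P38/T2 11 > P13/T2 5 > P29/T2 4.
P38/T1 (21): +9 → 2 left.
2 remain; put them into P29 T1 at 15.
Total = 21×9 + 15×2 = 219.

219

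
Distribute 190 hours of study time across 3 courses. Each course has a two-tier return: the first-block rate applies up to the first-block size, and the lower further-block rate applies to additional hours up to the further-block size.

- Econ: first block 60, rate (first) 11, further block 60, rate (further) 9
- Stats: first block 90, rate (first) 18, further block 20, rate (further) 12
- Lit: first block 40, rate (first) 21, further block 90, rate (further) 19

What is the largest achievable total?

Treat each block as its own option and order by rate: Lit/T1 21 > Lit/T2 19 > Stats/T1 18 > Stats/T2 12 > Econ/T1 11 > Econ/T2 9.
Lit T1 at 21: fill all 40 — 150 left.
Fill Lit T2 block (90 at 19) — 60 left.
Stats T1 at 18: only 60 left, fill 60.
Total = 21×40 + 19×90 + 18×60 = 3630.

3630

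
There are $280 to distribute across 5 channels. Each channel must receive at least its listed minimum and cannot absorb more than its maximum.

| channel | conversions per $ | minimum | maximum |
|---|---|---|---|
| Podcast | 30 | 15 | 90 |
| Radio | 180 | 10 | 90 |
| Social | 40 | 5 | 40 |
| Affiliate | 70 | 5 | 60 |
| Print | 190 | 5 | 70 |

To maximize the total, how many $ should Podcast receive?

Meeting every minimum uses 15+10+5+5+5 = 40 $, leaving 240.
Order the channels by conversions per $: Print 190 > Radio 180 > Affiliate 70 > Social 40 > Podcast 30.
Print: +65 to 70 (cap) — 175 left.
Radio: +80 to 90 (cap) — 95 left.
Give Affiliate 55 more to hit its cap of 60 — 40 left.
Social: +35 to 40 (cap) — 5 left.
Podcast: +5 (room for 75) → 20. Pool exhausted.

20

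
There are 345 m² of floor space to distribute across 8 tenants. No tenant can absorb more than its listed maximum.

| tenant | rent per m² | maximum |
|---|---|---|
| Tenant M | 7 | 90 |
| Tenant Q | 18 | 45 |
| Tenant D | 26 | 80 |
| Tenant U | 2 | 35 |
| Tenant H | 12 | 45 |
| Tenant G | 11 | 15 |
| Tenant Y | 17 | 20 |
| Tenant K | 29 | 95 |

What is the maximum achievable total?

7005

Order the tenants by rent per m²: Tenant K 29 > Tenant D 26 > Tenant Q 18 > Tenant Y 17 > Tenant H 12 > Tenant G 11 > Tenant M 7 > Tenant U 2.
Tenant K takes 95 to reach its cap of 95 → 250 left.
Give Tenant D 80 to hit its cap of 80 → 170 left.
Tenant Q: +45 to 45 (cap) → 125 left.
Give Tenant Y 20 to hit its cap of 20 → 105 left.
Tenant H takes 45 to reach its cap of 45 → 60 left.
Tenant G takes 15 to reach its cap of 15 → 45 left.
Tenant M has room for 90 but only 45 remain, so it gets 45.
Total = 7×45 + 18×45 + 26×80 + 12×45 + 11×15 + 17×20 + 29×95 = 7005.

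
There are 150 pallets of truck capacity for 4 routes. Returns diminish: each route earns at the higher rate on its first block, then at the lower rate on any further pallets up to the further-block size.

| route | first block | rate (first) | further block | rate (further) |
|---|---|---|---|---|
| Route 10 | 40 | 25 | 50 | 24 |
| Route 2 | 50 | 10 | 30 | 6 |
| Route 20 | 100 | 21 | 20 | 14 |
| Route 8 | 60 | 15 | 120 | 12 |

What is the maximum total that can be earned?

Treat each block as its own option and order by rate: Route 10/first 25 > Route 10/second 24 > Route 20/first 21 > Route 8/first 15 > Route 20/second 14 > Route 8/second 12 > Route 2/first 10 > Route 2/second 6.
Route 10/first (25): +40 — 110 left.
Route 10 second at 24: fill all 50 — 60 left.
60 remain; put them into Route 20 first at 21.
Total = 25×40 + 24×50 + 21×60 = 3460.

3460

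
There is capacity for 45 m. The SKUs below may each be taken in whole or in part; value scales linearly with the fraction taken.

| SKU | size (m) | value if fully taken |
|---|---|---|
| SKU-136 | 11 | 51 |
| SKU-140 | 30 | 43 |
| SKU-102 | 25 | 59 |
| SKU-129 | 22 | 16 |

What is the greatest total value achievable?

122.9

Best value per unit of size first: SKU-136 51/11≈4.64, SKU-102 59/25≈2.36, SKU-140 43/30≈1.43, SKU-129 16/22≈0.727.
Take all of SKU-136 (11 m, value 51) → 34 m left.
All 25 m of SKU-102 fit (value 59) → 9 remain.
9 m left: a 9/30 share of SKU-140 gives 43×9/30 = 12.9.
Total value = 122.9.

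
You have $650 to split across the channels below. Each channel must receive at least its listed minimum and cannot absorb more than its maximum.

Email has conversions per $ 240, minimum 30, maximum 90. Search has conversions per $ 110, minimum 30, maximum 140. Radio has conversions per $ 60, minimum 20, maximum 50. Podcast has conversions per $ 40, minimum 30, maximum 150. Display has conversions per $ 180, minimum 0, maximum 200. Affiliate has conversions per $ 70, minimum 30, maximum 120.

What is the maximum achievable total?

Meeting every minimum uses 30+30+20+30+0+30 = 140 $, leaving 510.
Rank by conversions per $: Email 240 > Display 180 > Search 110 > Affiliate 70 > Radio 60 > Podcast 40.
Email takes 60 more to reach its cap of 90 → 450 left.
Give Display 200 more to hit its cap of 200 → 250 left.
Search takes 110 more to reach its cap of 140 → 140 left.
Affiliate takes 90 more to reach its cap of 120 → 50 left.
Radio: +30 to 50 (cap) → 20 left.
Only 20 left; Podcast takes them to reach 50.
Total = 240×90 + 110×140 + 60×50 + 40×50 + 180×200 + 70×120 = 86400.

86400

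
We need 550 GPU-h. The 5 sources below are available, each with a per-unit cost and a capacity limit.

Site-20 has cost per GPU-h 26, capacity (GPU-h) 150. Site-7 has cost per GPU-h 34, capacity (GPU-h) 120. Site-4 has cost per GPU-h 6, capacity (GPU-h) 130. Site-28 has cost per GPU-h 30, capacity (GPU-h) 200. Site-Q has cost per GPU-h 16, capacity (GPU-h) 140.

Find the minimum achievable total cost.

Use sources in increasing cost order.
Take 130 from Site-4 at 6 → need 420 more.
Take 140 from Site-Q at 16 → need 280 more.
Site-20 at 26: take all 150 GPU-h → 130 still needed.
Take 130 from Site-28 at 30 to finish.
Site-7: unused.
Cost = 130×6 + 140×16 + 150×26 + 130×30 = 10820.

10820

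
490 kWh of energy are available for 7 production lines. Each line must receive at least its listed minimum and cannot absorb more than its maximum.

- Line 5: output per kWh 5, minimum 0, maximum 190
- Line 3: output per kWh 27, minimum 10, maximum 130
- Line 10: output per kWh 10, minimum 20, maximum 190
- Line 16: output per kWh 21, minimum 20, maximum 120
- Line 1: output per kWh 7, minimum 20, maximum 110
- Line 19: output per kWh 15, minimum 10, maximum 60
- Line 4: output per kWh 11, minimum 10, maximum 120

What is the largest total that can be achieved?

8790

Meeting every minimum uses 0+10+20+20+20+10+10 = 90 kWh, leaving 400.
Order the production lines by output per kWh: Line 3 27 > Line 16 21 > Line 19 15 > Line 4 11 > Line 10 10 > Line 1 7 > Line 5 5.
Give Line 3 120 more to hit its cap of 130 ; 280 left.
Give Line 16 100 more to hit its cap of 120 ; 180 left.
Line 19: +50 to 60 (cap) ; 130 left.
Line 4 takes 110 more to reach its cap of 120 ; 20 left.
Line 10 has room for 170 more but only 20 remain, so it gets 40.
Total = 27×130 + 10×40 + 21×120 + 7×20 + 15×60 + 11×120 = 8790.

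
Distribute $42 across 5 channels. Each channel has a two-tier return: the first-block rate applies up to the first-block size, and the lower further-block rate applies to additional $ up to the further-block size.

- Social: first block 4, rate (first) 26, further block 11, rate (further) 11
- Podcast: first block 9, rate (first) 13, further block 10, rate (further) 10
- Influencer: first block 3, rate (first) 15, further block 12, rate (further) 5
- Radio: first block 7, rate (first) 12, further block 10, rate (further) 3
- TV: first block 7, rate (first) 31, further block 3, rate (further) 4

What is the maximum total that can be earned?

Rank every tier by rate: TV/tier1 31 > Social/tier1 26 > Influencer/tier1 15 > Podcast/tier1 13 > Radio/tier1 12 > Social/tier2 11 > Podcast/tier2 10 > Influencer/tier2 5 > TV/tier2 4 > Radio/tier2 3.
Fill TV tier1 block (7 at 31) — 35 left.
Social/tier1 (26): +4 — 31 left.
Influencer/tier1 (15): +3 — 28 left.
Fill Podcast tier1 block (9 at 13) — 19 left.
Fill Radio tier1 block (7 at 12) — 12 left.
Social tier2 at 11: fill all 11 — 1 left.
Podcast tier2 at 10: only 1 left, fill 1.
Total = 31×7 + 26×4 + 15×3 + 13×9 + 12×7 + 11×11 + 10×1 = 698.

698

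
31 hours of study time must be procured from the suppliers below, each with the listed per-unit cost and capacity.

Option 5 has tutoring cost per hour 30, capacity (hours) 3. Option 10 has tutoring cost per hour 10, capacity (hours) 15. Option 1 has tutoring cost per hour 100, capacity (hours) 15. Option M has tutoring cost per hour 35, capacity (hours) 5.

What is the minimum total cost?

1215

Use suppliers in increasing cost order.
Take 15 from Option 10 at 10 ; need 16 more.
Option 5 at 30: take all 3 hours ; 13 still needed.
Option M at 35: take all 5 hours ; 8 still needed.
Take 8 from Option 1 at 100 to finish.
Cost = 15×10 + 3×30 + 5×35 + 8×100 = 1215.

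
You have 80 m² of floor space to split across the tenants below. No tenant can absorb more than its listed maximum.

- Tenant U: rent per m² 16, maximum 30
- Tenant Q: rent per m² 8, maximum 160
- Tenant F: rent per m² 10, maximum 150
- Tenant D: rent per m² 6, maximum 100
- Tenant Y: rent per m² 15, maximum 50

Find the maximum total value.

Order the tenants by rent per m²: Tenant U 16 > Tenant Y 15 > Tenant F 10 > Tenant Q 8 > Tenant D 6.
Tenant U: +30 to 30 (cap) ; 50 left.
Tenant Y: +50 to 50 (cap) ; 0 left.
Total = 16×30 + 15×50 = 1230.

1230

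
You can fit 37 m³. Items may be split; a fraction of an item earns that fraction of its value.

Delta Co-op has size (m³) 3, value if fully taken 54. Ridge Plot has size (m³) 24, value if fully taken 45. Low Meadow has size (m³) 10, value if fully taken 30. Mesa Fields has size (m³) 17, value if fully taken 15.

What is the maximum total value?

129

Rank by value-to-size ratio: Delta Co-op 54/3≈18, Low Meadow 30/10≈3, Ridge Plot 45/24≈1.88, Mesa Fields 15/17≈0.882.
Delta Co-op: take in full, 3 m³ for value 54 → 34 left.
Take all of Low Meadow (10 m³, value 30) → 24 m³ left.
All 24 m³ of Ridge Plot fit (value 45) → 0 remain.
Total value = 129.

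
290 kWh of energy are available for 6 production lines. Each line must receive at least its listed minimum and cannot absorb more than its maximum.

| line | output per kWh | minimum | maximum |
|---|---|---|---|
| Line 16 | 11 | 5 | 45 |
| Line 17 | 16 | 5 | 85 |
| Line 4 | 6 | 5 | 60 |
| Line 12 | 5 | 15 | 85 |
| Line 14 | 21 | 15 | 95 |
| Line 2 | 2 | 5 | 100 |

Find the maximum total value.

4205

Meeting every minimum uses 5+5+5+15+15+5 = 50 kWh, leaving 240.
Order the production lines by output per kWh: Line 14 21 > Line 17 16 > Line 16 11 > Line 4 6 > Line 12 5 > Line 2 2.
Line 14 takes 80 more to reach its cap of 95 ; 160 left.
Give Line 17 80 more to hit its cap of 85 ; 80 left.
Give Line 16 40 more to hit its cap of 45 ; 40 left.
Line 4: +40 (room for 55) → 45. Pool exhausted.
Total = 11×45 + 16×85 + 6×45 + 5×15 + 21×95 + 2×5 = 4205.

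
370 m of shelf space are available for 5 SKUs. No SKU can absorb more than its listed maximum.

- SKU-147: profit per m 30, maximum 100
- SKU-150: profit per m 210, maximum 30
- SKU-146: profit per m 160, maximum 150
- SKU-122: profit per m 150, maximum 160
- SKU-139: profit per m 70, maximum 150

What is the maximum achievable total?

Highest profit per m first: SKU-150 210 > SKU-146 160 > SKU-122 150 > SKU-139 70 > SKU-147 30.
SKU-150: +30 to 30 (cap) — 340 left.
SKU-146: +150 to 150 (cap) — 190 left.
SKU-122 takes 160 to reach its cap of 160 — 30 left.
Only 30 left; SKU-139 takes them to reach 30.
Total = 210×30 + 160×150 + 150×160 + 70×30 = 56400.

56400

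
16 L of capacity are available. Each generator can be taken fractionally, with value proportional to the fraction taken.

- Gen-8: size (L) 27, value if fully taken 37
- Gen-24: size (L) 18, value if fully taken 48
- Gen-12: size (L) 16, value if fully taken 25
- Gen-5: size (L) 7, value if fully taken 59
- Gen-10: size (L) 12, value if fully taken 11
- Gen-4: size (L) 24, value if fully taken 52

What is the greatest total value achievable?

Sort by value density: Gen-5 59/7≈8.43, Gen-24 48/18≈2.67, Gen-4 52/24≈2.17, Gen-12 25/16≈1.56, Gen-8 37/27≈1.37, Gen-10 11/12≈0.917.
All 7 L of Gen-5 fit (value 59) ; 9 remain.
Only 9 L remain; take 9/18 of Gen-24 for value 48×9/18 = 24.
Total value = 83.

83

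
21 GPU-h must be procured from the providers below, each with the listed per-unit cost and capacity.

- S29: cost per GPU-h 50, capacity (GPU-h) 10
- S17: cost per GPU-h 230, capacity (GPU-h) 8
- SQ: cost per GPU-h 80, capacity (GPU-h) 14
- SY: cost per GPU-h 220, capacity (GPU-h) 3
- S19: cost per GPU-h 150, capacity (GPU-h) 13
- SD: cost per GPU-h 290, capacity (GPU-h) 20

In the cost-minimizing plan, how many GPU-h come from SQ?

11

Cheapest first:
Take 10 from S29 at 50 → need 11 more.
SQ (80): take the remaining 11 → done.
S19, SY, S17, SD: unused.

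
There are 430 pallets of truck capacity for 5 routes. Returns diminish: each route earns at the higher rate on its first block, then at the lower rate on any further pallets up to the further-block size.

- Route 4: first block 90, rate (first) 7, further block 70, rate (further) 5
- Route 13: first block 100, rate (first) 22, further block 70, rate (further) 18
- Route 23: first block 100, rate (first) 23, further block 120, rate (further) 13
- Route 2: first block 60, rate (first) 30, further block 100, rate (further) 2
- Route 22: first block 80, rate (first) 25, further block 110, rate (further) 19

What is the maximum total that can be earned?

Rank every tier by rate: Route 2/T1 30 > Route 22/T1 25 > Route 23/T1 23 > Route 13/T1 22 > Route 22/T2 19 > Route 13/T2 18 > Route 23/T2 13 > Route 4/T1 7 > Route 4/T2 5 > Route 2/T2 2.
Fill Route 2 T1 block (60 at 30) ; 370 left.
Route 22 T1 at 25: fill all 80 ; 290 left.
Route 23 T1 at 23: fill all 100 ; 190 left.
Fill Route 13 T1 block (100 at 22) ; 90 left.
90 remain; put them into Route 22 T2 at 19.
Total = 30×60 + 25×80 + 23×100 + 22×100 + 19×90 = 10010.

10010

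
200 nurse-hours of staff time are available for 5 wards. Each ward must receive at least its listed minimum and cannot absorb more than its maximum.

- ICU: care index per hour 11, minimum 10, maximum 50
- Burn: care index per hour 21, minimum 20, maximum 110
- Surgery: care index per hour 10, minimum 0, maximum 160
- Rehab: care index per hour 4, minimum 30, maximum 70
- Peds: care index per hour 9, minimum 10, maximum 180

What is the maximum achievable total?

Meeting every minimum uses 10+20+0+30+10 = 70 nurse-hours, leaving 130.
Rank by care index per hour: Burn 21 > ICU 11 > Surgery 10 > Peds 9 > Rehab 4.
Burn takes 90 more to reach its cap of 110 → 40 left.
Give ICU 40 more to hit its cap of 50 → 0 left.
Total = 11×50 + 21×110 + 4×30 + 9×10 = 3070.

3070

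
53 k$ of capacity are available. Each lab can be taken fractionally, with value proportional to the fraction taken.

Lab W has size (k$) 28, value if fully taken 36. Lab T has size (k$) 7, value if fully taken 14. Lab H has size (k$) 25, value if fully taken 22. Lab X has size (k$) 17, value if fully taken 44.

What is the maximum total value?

Sort by value density: Lab X 44/17≈2.59, Lab T 14/7≈2, Lab W 36/28≈1.29, Lab H 22/25≈0.88.
Lab X: take in full, 17 k$ for value 44 → 36 left.
Take all of Lab T (7 k$, value 14) → 29 k$ left.
All 28 k$ of Lab W fit (value 36) → 1 remain.
Only 1 k$ remain; take 1/25 of Lab H for value 22×1/25 = 0.88.
Total value = 94.88.

94.88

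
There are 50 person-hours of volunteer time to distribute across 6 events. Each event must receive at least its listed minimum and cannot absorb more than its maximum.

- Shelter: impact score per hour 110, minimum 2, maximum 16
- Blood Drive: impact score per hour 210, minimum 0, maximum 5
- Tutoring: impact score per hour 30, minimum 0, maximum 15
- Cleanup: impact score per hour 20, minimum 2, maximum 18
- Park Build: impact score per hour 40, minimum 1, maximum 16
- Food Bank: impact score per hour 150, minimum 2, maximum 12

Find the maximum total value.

Meeting every minimum uses 2+0+0+2+1+2 = 7 person-hours, leaving 43.
Order the events by impact score per hour: Blood Drive 210 > Food Bank 150 > Shelter 110 > Park Build 40 > Tutoring 30 > Cleanup 20.
Blood Drive: +5 to 5 (cap) ; 38 left.
Food Bank takes 10 more to reach its cap of 12 ; 28 left.
Give Shelter 14 more to hit its cap of 16 ; 14 left.
Park Build has room for 15 more but only 14 remain, so it gets 15.
Total = 110×16 + 210×5 + 20×2 + 40×15 + 150×12 = 5250.

5250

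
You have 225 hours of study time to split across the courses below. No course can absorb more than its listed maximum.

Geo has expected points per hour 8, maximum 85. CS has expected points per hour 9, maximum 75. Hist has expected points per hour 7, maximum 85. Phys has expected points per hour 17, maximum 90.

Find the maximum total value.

2685

Order the courses by expected points per hour: Phys 17 > CS 9 > Geo 8 > Hist 7.
Phys: +90 to 90 (cap) → 135 left.
Give CS 75 to hit its cap of 75 → 60 left.
Only 60 left; Geo takes them to reach 60.
Total = 8×60 + 9×75 + 17×90 = 2685.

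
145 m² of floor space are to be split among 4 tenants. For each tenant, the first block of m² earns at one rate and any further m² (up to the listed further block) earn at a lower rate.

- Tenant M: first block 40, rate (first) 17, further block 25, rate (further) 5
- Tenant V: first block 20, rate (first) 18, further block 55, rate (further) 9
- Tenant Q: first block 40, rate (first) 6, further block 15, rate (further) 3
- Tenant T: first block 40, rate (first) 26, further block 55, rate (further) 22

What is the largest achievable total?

3120

Treat each block as its own option and order by rate: Tenant T/tier1 26 > Tenant T/tier2 22 > Tenant V/tier1 18 > Tenant M/tier1 17 > Tenant V/tier2 9 > Tenant Q/tier1 6 > Tenant M/tier2 5 > Tenant Q/tier2 3.
Fill Tenant T tier1 block (40 at 26) → 105 left.
Fill Tenant T tier2 block (55 at 22) → 50 left.
Tenant V/tier1 (18): +20 → 30 left.
30 remain; put them into Tenant M tier1 at 17.
Total = 26×40 + 22×55 + 18×20 + 17×30 = 3120.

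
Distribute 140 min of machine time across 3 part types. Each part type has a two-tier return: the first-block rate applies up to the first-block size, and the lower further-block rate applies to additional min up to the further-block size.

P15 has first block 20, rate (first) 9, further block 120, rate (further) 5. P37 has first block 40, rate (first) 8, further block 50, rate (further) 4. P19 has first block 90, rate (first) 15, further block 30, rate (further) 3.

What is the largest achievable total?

Rank every tier by rate: P19/first 15 > P15/first 9 > P37/first 8 > P15/second 5 > P37/second 4 > P19/second 3.
P19 first at 15: fill all 90 — 50 left.
P15/first (9): +20 — 30 left.
P37/first: +30 of 40 at 8; pool empty.
Total = 15×90 + 9×20 + 8×30 = 1770.

1770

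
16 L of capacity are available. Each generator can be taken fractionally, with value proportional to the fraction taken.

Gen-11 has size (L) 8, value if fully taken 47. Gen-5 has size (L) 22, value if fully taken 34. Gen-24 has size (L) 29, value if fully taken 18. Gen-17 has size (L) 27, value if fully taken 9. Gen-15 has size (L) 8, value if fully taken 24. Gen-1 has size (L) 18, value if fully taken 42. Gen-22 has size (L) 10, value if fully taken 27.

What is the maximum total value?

Best value per unit of size first: Gen-11 47/8≈5.88, Gen-15 24/8≈3, Gen-22 27/10≈2.7, Gen-1 42/18≈2.33, Gen-5 34/22≈1.55, Gen-24 18/29≈0.621, Gen-17 9/27≈0.333.
Gen-11: take in full, 8 L for value 47 — 8 left.
All 8 L of Gen-15 fit (value 24) — 0 remain.
Total value = 71.

71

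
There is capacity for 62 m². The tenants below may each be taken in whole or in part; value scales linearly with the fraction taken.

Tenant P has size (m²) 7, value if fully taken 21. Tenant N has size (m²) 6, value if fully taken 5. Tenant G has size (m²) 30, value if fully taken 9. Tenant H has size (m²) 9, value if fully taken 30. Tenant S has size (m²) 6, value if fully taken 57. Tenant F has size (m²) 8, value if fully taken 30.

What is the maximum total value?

150.8

Best value per unit of size first: Tenant S 57/6≈9.5, Tenant F 30/8≈3.75, Tenant H 30/9≈3.33, Tenant P 21/7≈3, Tenant N 5/6≈0.833, Tenant G 9/30≈0.3.
All 6 m² of Tenant S fit (value 57) — 56 remain.
Take all of Tenant F (8 m², value 30) — 48 m² left.
Take all of Tenant H (9 m², value 30) — 39 m² left.
Tenant P: take in full, 7 m² for value 21 — 32 left.
All 6 m² of Tenant N fit (value 5) — 26 remain.
26 m² left: a 26/30 share of Tenant G gives 9×26/30 = 7.8.
Total value = 150.8.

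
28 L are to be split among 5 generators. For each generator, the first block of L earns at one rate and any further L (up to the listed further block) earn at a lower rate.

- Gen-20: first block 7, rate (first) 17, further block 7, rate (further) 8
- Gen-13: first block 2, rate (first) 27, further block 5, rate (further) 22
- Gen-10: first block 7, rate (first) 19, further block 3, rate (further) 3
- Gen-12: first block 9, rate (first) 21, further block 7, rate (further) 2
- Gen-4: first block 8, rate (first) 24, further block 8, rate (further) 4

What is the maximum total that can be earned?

Order all 10 blocks by rate: Gen-13/first 27 > Gen-4/first 24 > Gen-13/second 22 > Gen-12/first 21 > Gen-10/first 19 > Gen-20/first 17 > Gen-20/second 8 > Gen-4/second 4 > Gen-10/second 3 > Gen-12/second 2.
Fill Gen-13 first block (2 at 27) → 26 left.
Fill Gen-4 first block (8 at 24) → 18 left.
Fill Gen-13 second block (5 at 22) → 13 left.
Fill Gen-12 first block (9 at 21) → 4 left.
Gen-10 first at 19: only 4 left, fill 4.
Total = 27×2 + 24×8 + 22×5 + 21×9 + 19×4 = 621.

621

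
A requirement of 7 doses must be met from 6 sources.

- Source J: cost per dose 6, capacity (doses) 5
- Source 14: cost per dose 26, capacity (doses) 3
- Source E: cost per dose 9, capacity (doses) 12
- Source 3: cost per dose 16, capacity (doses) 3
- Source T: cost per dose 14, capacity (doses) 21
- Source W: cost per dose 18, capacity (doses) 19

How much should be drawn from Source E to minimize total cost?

2

Use sources in increasing cost order.
Source J (6): use full 5 → 2 doses to go.
Source E at 9: take 2 of its 12 → requirement met.
Source T, Source 3, Source W, Source 14: unused.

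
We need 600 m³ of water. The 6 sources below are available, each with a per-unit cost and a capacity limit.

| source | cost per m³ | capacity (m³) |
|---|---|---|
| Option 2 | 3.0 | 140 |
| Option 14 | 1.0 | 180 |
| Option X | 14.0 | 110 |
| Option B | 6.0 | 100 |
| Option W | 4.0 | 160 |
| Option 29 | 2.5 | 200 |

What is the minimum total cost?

Use sources in increasing cost order.
Option 14 at 1.0: take all 180 m³ — 420 still needed.
Option 29 (2.5): use full 200 — 220 m³ to go.
Option 2 (3.0): use full 140 — 80 m³ to go.
Option W at 4.0: take 80 of its 160 — requirement met.
Option B, Option X: unused.
Cost = 180×1.0 + 200×2.5 + 140×3.0 + 80×4.0 = 1420.

1420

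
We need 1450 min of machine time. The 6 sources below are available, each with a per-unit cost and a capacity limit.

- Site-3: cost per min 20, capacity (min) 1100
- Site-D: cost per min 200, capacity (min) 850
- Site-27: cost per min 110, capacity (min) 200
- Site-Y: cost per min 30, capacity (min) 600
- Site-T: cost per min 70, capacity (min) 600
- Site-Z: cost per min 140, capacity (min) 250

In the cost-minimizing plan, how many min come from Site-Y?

Use sources in increasing cost order.
Site-3 at 20: take all 1100 min → 350 still needed.
Site-Y (30): take the remaining 350 → done.
Site-T, Site-27, Site-Z, Site-D: unused.

350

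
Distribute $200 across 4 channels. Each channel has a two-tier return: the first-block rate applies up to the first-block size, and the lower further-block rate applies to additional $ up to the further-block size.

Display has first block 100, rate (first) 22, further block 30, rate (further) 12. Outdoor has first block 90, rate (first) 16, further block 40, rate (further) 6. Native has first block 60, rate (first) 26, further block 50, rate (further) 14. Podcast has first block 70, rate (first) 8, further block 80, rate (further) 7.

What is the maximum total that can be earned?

Order all 8 blocks by rate: Native/T1 26 > Display/T1 22 > Outdoor/T1 16 > Native/T2 14 > Display/T2 12 > Podcast/T1 8 > Podcast/T2 7 > Outdoor/T2 6.
Native T1 at 26: fill all 60 — 140 left.
Fill Display T1 block (100 at 22) — 40 left.
40 remain; put them into Outdoor T1 at 16.
Total = 26×60 + 22×100 + 16×40 = 4400.

4400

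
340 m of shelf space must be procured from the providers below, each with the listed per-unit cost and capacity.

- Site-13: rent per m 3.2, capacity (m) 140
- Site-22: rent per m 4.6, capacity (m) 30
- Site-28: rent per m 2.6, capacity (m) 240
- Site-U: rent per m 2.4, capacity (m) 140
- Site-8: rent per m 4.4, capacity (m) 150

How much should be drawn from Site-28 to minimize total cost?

200

Use providers in increasing cost order.
Take 140 from Site-U at 2.4 — need 200 more.
Site-28 at 2.6: take 200 of its 240 — requirement met.
Site-13, Site-8, Site-22: unused.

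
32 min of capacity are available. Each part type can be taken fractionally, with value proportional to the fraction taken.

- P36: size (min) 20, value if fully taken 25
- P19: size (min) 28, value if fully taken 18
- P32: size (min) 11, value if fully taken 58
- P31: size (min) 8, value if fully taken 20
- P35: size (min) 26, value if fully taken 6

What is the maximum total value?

Rank by value-to-size ratio: P32 58/11≈5.27, P31 20/8≈2.5, P36 25/20≈1.25, P19 18/28≈0.643, P35 6/26≈0.231.
Take all of P32 (11 min, value 58) ; 21 min left.
Take all of P31 (8 min, value 20) ; 13 min left.
13 min left: a 13/20 share of P36 gives 25×13/20 = 16.25.
Total value = 94.25.

94.25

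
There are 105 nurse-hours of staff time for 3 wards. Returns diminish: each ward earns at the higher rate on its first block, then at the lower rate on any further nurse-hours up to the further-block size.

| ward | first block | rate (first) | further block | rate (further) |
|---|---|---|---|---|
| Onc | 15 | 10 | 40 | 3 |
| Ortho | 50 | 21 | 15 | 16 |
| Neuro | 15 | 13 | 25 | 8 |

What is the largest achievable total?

Rank every tier by rate: Ortho/T1 21 > Ortho/T2 16 > Neuro/T1 13 > Onc/T1 10 > Neuro/T2 8 > Onc/T2 3.
Ortho/T1 (21): +50 ; 55 left.
Ortho/T2 (16): +15 ; 40 left.
Fill Neuro T1 block (15 at 13) ; 25 left.
Onc T1 at 10: fill all 15 ; 10 left.
10 remain; put them into Neuro T2 at 8.
Total = 21×50 + 16×15 + 13×15 + 10×15 + 8×10 = 1715.

1715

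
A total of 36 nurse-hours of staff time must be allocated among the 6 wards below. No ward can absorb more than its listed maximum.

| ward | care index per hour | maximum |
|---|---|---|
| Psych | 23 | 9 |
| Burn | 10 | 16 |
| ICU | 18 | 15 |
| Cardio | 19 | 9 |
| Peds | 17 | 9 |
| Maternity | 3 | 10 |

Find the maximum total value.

Order the wards by care index per hour: Psych 23 > Cardio 19 > ICU 18 > Peds 17 > Burn 10 > Maternity 3.
Give Psych 9 to hit its cap of 9 ; 27 left.
Cardio takes 9 to reach its cap of 9 ; 18 left.
ICU takes 15 to reach its cap of 15 ; 3 left.
Peds has room for 9 but only 3 remain, so it gets 3.
Total = 23×9 + 18×15 + 19×9 + 17×3 = 699.

699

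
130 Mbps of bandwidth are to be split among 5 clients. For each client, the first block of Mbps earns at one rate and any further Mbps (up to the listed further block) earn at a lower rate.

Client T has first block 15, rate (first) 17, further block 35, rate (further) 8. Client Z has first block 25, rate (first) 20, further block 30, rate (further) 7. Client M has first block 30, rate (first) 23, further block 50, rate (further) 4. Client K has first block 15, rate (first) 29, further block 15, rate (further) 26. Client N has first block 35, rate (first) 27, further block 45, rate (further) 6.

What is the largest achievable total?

3130

Rank every tier by rate: Client K/tier1 29 > Client N/tier1 27 > Client K/tier2 26 > Client M/tier1 23 > Client Z/tier1 20 > Client T/tier1 17 > Client T/tier2 8 > Client Z/tier2 7 > Client N/tier2 6 > Client M/tier2 4.
Fill Client K tier1 block (15 at 29) — 115 left.
Client N/tier1 (27): +35 — 80 left.
Fill Client K tier2 block (15 at 26) — 65 left.
Fill Client M tier1 block (30 at 23) — 35 left.
Client Z/tier1 (20): +25 — 10 left.
Client T tier1 at 17: only 10 left, fill 10.
Total = 29×15 + 27×35 + 26×15 + 23×30 + 20×25 + 17×10 = 3130.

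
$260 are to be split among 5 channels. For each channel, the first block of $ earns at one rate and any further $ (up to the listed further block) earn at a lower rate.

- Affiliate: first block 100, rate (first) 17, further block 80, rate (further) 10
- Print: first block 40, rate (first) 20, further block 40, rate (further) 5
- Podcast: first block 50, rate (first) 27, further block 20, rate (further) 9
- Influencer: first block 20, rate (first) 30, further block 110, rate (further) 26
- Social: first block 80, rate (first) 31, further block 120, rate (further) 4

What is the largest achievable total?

7290

Treat each block as its own option and order by rate: Social/tier1 31 > Influencer/tier1 30 > Podcast/tier1 27 > Influencer/tier2 26 > Print/tier1 20 > Affiliate/tier1 17 > Affiliate/tier2 10 > Podcast/tier2 9 > Print/tier2 5 > Social/tier2 4.
Social tier1 at 31: fill all 80 — 180 left.
Fill Influencer tier1 block (20 at 30) — 160 left.
Fill Podcast tier1 block (50 at 27) — 110 left.
Influencer tier2 at 26: fill all 110 — 0 left.
Total = 31×80 + 30×20 + 27×50 + 26×110 = 7290.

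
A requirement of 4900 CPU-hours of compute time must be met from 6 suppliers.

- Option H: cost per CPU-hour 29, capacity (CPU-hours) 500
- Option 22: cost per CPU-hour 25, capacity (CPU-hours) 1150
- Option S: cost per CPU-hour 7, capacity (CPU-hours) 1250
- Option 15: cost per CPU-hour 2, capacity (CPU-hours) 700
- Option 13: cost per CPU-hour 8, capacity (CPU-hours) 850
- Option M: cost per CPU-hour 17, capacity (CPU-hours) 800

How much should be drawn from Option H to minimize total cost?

Fill from the cheapest supplier first.
Take 700 from Option 15 at 2 — need 4200 more.
Option S at 7: take all 1250 CPU-hours — 2950 still needed.
Option 13 at 8: take all 850 CPU-hours — 2100 still needed.
Take 800 from Option M at 17 — need 1300 more.
Option 22 at 25: take all 1150 CPU-hours — 150 still needed.
Take 150 from Option H at 29 to finish.

150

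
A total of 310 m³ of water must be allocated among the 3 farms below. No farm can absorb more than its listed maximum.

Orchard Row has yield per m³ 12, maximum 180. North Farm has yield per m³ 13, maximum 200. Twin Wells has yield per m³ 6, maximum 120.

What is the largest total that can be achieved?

3920

Highest yield per m³ first: North Farm 13 > Orchard Row 12 > Twin Wells 6.
North Farm: +200 to 200 (cap) — 110 left.
Only 110 left; Orchard Row takes them to reach 110.
Total = 12×110 + 13×200 = 3920.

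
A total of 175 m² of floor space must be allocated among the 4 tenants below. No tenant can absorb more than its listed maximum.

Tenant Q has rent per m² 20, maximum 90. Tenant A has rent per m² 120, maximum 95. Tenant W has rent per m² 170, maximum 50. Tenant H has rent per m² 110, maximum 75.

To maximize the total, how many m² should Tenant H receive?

Order the tenants by rent per m²: Tenant W 170 > Tenant A 120 > Tenant H 110 > Tenant Q 20.
Tenant W: +50 to 50 (cap) ; 125 left.
Tenant A: +95 to 95 (cap) ; 30 left.
Tenant H: +30 (room for 75) → 30. Pool exhausted.

30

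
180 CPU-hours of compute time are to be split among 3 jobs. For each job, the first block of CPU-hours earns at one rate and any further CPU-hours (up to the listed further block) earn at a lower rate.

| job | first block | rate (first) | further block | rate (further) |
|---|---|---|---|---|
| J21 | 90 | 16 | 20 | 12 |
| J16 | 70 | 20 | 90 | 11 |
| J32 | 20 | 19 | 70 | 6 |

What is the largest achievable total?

3220

Treat each block as its own option and order by rate: J16/tier1 20 > J32/tier1 19 > J21/tier1 16 > J21/tier2 12 > J16/tier2 11 > J32/tier2 6.
J16/tier1 (20): +70 — 110 left.
J32 tier1 at 19: fill all 20 — 90 left.
J21 tier1 at 16: fill all 90 — 0 left.
Total = 20×70 + 19×20 + 16×90 = 3220.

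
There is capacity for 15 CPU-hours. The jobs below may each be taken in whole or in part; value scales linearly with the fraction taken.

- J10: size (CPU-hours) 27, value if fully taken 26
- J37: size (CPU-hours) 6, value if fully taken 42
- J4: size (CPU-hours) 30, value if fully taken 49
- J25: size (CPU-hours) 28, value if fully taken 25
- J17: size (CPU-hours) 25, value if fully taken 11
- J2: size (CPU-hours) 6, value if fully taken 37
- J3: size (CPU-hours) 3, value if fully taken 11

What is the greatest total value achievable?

Rank by value-to-size ratio: J37 42/6≈7, J2 37/6≈6.17, J3 11/3≈3.67, J4 49/30≈1.63, J10 26/27≈0.963, J25 25/28≈0.893, J17 11/25≈0.44.
J37: take in full, 6 CPU-hours for value 42 ; 9 left.
J2: take in full, 6 CPU-hours for value 37 ; 3 left.
Take all of J3 (3 CPU-hours, value 11) ; 0 CPU-hours left.
Total value = 90.

90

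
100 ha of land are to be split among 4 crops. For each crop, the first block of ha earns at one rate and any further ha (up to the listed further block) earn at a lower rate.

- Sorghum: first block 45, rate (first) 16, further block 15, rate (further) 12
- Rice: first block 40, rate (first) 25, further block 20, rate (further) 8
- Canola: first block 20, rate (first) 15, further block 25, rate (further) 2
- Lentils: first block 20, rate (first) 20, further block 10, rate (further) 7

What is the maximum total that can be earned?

Order all 8 blocks by rate: Rice/tier1 25 > Lentils/tier1 20 > Sorghum/tier1 16 > Canola/tier1 15 > Sorghum/tier2 12 > Rice/tier2 8 > Lentils/tier2 7 > Canola/tier2 2.
Fill Rice tier1 block (40 at 25) ; 60 left.
Lentils/tier1 (20): +20 ; 40 left.
40 remain; put them into Sorghum tier1 at 16.
Total = 25×40 + 20×20 + 16×40 = 2040.

2040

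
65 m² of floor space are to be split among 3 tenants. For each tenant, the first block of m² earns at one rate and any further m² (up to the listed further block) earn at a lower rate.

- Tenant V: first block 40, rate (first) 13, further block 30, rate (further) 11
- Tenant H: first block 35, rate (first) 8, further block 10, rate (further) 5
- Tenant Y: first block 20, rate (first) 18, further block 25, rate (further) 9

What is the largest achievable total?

Treat each block as its own option and order by rate: Tenant Y/T1 18 > Tenant V/T1 13 > Tenant V/T2 11 > Tenant Y/T2 9 > Tenant H/T1 8 > Tenant H/T2 5.
Fill Tenant Y T1 block (20 at 18) — 45 left.
Fill Tenant V T1 block (40 at 13) — 5 left.
5 remain; put them into Tenant V T2 at 11.
Total = 18×20 + 13×40 + 11×5 = 935.

935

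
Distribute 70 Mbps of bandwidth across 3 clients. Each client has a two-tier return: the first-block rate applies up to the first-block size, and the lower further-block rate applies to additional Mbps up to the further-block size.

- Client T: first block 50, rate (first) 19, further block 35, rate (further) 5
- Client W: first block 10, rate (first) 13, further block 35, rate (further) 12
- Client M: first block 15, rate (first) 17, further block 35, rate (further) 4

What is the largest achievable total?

Order all 6 blocks by rate: Client T/first 19 > Client M/first 17 > Client W/first 13 > Client W/second 12 > Client T/second 5 > Client M/second 4.
Fill Client T first block (50 at 19) ; 20 left.
Client M/first (17): +15 ; 5 left.
Client W/first: +5 of 10 at 13; pool empty.
Total = 19×50 + 17×15 + 13×5 = 1270.

1270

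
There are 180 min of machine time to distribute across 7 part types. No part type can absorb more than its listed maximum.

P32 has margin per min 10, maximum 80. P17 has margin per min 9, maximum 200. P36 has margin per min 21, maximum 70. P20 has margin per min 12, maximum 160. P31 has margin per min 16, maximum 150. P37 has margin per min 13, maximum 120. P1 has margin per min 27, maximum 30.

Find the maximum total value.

Rank by margin per min: P1 27 > P36 21 > P31 16 > P37 13 > P20 12 > P32 10 > P17 9.
Give P1 30 to hit its cap of 30 → 150 left.
P36: +70 to 70 (cap) → 80 left.
P31: +80 (room for 150) → 80. Pool exhausted.
Total = 21×70 + 16×80 + 27×30 = 3560.

3560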